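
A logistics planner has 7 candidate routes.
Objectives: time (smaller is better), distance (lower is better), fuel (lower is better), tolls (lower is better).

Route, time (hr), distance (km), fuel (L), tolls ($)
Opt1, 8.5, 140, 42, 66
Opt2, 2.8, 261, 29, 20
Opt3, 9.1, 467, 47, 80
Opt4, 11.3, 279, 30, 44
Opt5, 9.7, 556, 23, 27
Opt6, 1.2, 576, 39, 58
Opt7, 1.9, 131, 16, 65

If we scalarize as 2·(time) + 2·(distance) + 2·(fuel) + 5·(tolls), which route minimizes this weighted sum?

Opt1: 2·8.5 + 2·140 + 2·42 + 5·66 = 711.0
Opt2: 2·2.8 + 2·261 + 2·29 + 5·20 = 685.6
Opt3: 2·9.1 + 2·467 + 2·47 + 5·80 = 1446.2
Opt4: 2·11.3 + 2·279 + 2·30 + 5·44 = 860.6
Opt5: 2·9.7 + 2·556 + 2·23 + 5·27 = 1312.4
Opt6: 2·1.2 + 2·576 + 2·39 + 5·58 = 1522.4
Opt7: 2·1.9 + 2·131 + 2·16 + 5·65 = 622.8
Lowest: Opt7 at 622.8.

Opt7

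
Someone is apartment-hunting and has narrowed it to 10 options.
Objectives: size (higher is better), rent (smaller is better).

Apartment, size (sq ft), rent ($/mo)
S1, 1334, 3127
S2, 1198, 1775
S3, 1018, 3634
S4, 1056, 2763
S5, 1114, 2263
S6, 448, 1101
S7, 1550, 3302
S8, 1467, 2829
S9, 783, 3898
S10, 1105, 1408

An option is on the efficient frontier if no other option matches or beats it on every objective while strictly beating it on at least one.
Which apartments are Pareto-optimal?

S2, S6, S7, S8, S10

S1: dominated by S8 (size 1467≥1334, rent 2829≤3127).
S2: not dominated.
S3: dominated by S1 (size 1334≥1018, rent 3127≤3634).
S4: dominated by S2 (size 1198≥1056, rent 1775≤2763).
S5: dominated by S2 (size 1198≥1114, rent 1775≤2263).
S6: not dominated (best rent).
S7: not dominated (best size).
S8: not dominated.
S9: dominated by S1 (size 1334≥783, rent 3127≤3898).
S10: not dominated.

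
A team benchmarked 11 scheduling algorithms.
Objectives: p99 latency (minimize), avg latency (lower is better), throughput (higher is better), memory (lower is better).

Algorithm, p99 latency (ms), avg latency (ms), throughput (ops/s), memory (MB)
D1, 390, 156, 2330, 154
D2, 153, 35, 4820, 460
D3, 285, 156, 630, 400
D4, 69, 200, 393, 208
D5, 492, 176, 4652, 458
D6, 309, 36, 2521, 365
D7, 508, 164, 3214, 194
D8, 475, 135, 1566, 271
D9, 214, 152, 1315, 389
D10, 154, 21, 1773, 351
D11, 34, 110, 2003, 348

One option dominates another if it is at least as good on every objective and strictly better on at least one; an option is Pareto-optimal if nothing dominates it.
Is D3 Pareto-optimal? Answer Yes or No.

D9 vs D3: p99 latency 214≤285, avg latency 152≤156, throughput 1315≥630, memory 389≤400 — D9 is at least as good on every objective and strictly better on at least one, so D9 dominates D3.

No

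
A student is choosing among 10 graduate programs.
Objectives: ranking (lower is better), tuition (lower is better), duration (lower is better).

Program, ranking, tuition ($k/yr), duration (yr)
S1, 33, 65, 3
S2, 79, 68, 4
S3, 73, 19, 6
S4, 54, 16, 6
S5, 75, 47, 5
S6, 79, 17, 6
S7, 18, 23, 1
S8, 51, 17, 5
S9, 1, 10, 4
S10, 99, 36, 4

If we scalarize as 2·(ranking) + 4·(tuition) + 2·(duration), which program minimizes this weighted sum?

S9

S1: 2·33 + 4·65 + 2·3 = 332
S2: 2·79 + 4·68 + 2·4 = 438
S3: 2·73 + 4·19 + 2·6 = 234
S4: 2·54 + 4·16 + 2·6 = 184
S5: 2·75 + 4·47 + 2·5 = 348
S6: 2·79 + 4·17 + 2·6 = 238
S7: 2·18 + 4·23 + 2·1 = 130
S8: 2·51 + 4·17 + 2·5 = 180
S9: 2·1 + 4·10 + 2·4 = 50
S10: 2·99 + 4·36 + 2·4 = 350
Lowest: S9 at 50.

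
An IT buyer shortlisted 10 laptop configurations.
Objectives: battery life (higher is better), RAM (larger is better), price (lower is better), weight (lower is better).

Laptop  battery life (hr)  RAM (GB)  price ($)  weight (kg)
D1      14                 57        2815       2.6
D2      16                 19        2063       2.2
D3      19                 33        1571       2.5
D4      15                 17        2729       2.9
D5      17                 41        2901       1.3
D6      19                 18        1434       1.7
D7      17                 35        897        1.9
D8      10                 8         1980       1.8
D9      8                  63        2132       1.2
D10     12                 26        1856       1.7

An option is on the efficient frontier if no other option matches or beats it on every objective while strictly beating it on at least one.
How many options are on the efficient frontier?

D1: not dominated.
D2: dominated by D7 (battery life 17≥16, RAM 35≥19, price 897≤2063, weight 1.9≤2.2).
D3: not dominated.
D4: dominated by D2 (battery life 16≥15, RAM 19≥17, price 2063≤2729, weight 2.2≤2.9).
D5: not dominated.
D6: not dominated.
D7: not dominated (best price).
D8: dominated by D6 (battery life 19≥10, RAM 18≥8, price 1434≤1980, weight 1.7≤1.8).
D9: not dominated (best RAM).
D10: not dominated.
Pareto-optimal: D1, D3, D5, D6, D7, D9, D10 → 7.

7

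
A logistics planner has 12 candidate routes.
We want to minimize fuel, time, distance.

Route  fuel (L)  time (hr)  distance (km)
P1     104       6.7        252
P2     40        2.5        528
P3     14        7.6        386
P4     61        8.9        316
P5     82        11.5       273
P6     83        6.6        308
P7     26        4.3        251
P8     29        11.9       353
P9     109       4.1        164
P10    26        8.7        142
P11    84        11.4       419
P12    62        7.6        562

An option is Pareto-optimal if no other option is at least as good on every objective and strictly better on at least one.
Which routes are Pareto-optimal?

P2, P3, P7, P9, P10

P1: dominated by P7 (fuel 26≤104, time 4.3≤6.7, distance 251≤252).
P2: not dominated (best time).
P3: not dominated (best fuel).
P4: dominated by P7 (fuel 26≤61, time 4.3≤8.9, distance 251≤316).
P5: dominated by P7 (fuel 26≤82, time 4.3≤11.5, distance 251≤273).
P6: dominated by P7 (fuel 26≤83, time 4.3≤6.6, distance 251≤308).
P7: not dominated.
P8: dominated by P7 (fuel 26≤29, time 4.3≤11.9, distance 251≤353).
P9: not dominated.
P10: not dominated (best distance).
P11: dominated by P3 (fuel 14≤84, time 7.6≤11.4, distance 386≤419).
P12: dominated by P2 (fuel 40≤62, time 2.5≤7.6, distance 528≤562).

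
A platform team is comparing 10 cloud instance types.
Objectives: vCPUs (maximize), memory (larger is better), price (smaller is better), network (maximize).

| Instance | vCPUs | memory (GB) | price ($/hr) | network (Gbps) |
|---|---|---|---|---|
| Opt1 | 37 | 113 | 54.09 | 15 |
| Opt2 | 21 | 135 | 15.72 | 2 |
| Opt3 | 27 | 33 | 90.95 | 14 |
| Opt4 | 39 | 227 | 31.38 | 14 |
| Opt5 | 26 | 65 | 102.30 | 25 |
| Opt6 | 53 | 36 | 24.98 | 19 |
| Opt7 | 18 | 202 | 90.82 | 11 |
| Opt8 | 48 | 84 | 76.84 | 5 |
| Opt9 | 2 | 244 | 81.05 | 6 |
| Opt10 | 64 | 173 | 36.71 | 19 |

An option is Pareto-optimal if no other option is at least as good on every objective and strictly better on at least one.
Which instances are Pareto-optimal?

Opt2, Opt4, Opt5, Opt6, Opt9, Opt10

Opt1: dominated by Opt10 (vCPUs 64≥37, memory 173≥113, price 36.71≤54.09, network 19≥15).
Opt2: not dominated (best price).
Opt3: dominated by Opt1 (vCPUs 37≥27, memory 113≥33, price 54.09≤90.95, network 15≥14).
Opt4: not dominated.
Opt5: not dominated (best network).
Opt6: not dominated.
Opt7: dominated by Opt4 (vCPUs 39≥18, memory 227≥202, price 31.38≤90.82, network 14≥11).
Opt8: dominated by Opt10 (vCPUs 64≥48, memory 173≥84, price 36.71≤76.84, network 19≥5).
Opt9: not dominated (best memory).
Opt10: not dominated (best vCPUs).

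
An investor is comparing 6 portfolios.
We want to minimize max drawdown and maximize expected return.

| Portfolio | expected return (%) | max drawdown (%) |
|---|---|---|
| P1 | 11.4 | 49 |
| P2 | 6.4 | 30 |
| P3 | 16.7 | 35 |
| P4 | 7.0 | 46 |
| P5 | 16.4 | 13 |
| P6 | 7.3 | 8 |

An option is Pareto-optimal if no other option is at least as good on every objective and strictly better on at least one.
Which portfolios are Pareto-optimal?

P3, P5, P6

P1: dominated by P3 (expected return 16.7≥11.4, max drawdown 35≤49).
P2: dominated by P5 (expected return 16.4≥6.4, max drawdown 13≤30).
P3: not dominated (best expected return).
P4: dominated by P3 (expected return 16.7≥7.0, max drawdown 35≤46).
P5: not dominated.
P6: not dominated (best max drawdown).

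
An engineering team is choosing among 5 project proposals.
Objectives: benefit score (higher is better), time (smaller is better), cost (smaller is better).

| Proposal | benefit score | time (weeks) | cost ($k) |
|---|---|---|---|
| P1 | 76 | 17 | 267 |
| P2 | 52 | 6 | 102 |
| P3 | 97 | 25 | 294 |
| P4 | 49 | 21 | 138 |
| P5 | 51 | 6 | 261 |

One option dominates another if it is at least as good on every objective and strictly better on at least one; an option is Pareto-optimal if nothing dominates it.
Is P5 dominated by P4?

No

P4 vs P5: P4 is worse on benefit score (49 vs 51), so it does not dominate P5.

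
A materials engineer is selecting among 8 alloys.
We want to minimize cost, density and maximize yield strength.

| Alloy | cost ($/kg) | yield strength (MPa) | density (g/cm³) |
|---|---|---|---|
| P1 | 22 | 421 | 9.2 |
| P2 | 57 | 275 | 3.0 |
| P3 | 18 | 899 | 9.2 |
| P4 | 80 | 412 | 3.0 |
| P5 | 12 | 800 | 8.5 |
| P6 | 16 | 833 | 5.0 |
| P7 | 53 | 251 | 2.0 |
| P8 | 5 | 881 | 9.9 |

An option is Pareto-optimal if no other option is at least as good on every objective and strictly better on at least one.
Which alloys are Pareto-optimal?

P2, P3, P4, P5, P6, P7, P8

P1: dominated by P3 (cost 18≤22, yield strength 899≥421, density 9.2≤9.2).
P2: not dominated.
P3: not dominated (best yield strength).
P4: not dominated.
P5: not dominated.
P6: not dominated.
P7: not dominated (best density).
P8: not dominated (best cost).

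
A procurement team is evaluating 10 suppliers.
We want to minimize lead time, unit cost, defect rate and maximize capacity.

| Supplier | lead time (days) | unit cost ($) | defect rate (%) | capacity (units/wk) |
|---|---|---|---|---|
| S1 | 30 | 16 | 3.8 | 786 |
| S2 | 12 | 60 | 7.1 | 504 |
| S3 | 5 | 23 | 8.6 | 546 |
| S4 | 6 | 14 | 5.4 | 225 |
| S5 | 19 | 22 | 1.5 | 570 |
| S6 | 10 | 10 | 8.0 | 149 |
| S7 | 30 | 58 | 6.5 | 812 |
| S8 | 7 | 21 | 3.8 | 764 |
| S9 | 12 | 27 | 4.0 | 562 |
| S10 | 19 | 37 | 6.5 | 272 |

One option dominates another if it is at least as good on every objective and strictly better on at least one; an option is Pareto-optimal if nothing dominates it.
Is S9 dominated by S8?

S8 vs S9: lead time 7≤12, unit cost 21≤27, defect rate 3.8≤4.0, capacity 764≥562 — S8 is at least as good on every objective with at least one strict improvement.

Yes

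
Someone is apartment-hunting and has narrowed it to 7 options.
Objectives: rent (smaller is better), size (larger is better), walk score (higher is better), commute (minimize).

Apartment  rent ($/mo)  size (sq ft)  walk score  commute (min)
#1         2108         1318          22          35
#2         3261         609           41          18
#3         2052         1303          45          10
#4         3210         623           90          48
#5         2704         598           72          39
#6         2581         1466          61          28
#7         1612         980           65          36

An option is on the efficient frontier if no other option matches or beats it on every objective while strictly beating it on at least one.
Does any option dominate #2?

#3 vs #2: rent 2052≤3261, size 1303≥609, walk score 45≥41, commute 10≤18 — #3 is at least as good on every objective and strictly better on at least one, so #3 dominates #2.

Yes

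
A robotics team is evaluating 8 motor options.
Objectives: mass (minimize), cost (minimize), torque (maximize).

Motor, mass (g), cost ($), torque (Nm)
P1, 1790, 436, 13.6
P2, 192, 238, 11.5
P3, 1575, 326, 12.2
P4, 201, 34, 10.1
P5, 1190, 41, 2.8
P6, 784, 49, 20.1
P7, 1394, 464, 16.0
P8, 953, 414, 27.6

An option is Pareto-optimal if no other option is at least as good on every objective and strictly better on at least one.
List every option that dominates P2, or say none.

none

P1: worse on mass (1790 vs 192).
P3: worse on mass (1575 vs 192).
P4: worse on mass (201 vs 192).
P5: worse on mass (1190 vs 192).
P6: worse on mass (784 vs 192).
P7: worse on mass (1394 vs 192).
P8: worse on mass (953 vs 192).
No option dominates P2.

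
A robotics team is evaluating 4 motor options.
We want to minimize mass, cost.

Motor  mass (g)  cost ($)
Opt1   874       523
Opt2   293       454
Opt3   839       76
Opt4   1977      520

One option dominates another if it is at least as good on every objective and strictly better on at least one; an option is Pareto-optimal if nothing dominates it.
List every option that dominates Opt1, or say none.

Opt2: mass 293≤874, cost 454≤523 — dominates Opt1.
Opt3: mass 839≤874, cost 76≤523 — dominates Opt1.
Others (Opt4) are each worse than Opt1 on at least one objective.

Opt2, Opt3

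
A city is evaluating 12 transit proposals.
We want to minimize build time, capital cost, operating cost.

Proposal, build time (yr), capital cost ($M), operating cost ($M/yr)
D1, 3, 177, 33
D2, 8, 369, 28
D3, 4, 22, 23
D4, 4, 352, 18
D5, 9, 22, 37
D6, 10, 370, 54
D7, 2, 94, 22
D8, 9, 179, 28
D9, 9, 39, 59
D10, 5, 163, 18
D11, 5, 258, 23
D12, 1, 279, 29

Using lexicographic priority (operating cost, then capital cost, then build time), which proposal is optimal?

D10

First minimize operating cost: best is 18, kept {D4, D10}.
Then minimize capital cost: best is 163, kept {D10}.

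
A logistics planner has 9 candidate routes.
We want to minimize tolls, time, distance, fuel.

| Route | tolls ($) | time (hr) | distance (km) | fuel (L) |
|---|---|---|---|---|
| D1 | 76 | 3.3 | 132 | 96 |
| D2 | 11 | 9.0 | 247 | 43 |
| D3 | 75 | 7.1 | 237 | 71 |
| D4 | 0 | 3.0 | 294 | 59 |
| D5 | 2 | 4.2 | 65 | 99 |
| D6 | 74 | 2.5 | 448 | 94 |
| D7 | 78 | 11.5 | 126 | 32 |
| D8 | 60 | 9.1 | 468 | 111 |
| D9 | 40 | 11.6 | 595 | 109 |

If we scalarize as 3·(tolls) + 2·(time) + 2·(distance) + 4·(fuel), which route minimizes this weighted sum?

D5

D1: 3·76 + 2·3.3 + 2·132 + 4·96 = 882.6
D2: 3·11 + 2·9.0 + 2·247 + 4·43 = 717.0
D3: 3·75 + 2·7.1 + 2·237 + 4·71 = 997.2
D4: 3·0 + 2·3.0 + 2·294 + 4·59 = 830.0
D5: 3·2 + 2·4.2 + 2·65 + 4·99 = 540.4
D6: 3·74 + 2·2.5 + 2·448 + 4·94 = 1499.0
D7: 3·78 + 2·11.5 + 2·126 + 4·32 = 637.0
D8: 3·60 + 2·9.1 + 2·468 + 4·111 = 1578.2
D9: 3·40 + 2·11.6 + 2·595 + 4·109 = 1769.2
Lowest: D5 at 540.4.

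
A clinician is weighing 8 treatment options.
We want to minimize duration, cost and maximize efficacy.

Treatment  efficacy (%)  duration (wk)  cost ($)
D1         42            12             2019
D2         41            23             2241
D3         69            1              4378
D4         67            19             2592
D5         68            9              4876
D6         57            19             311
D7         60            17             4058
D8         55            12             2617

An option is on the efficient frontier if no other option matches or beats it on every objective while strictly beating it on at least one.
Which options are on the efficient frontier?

D1: not dominated.
D2: dominated by D1 (efficacy 42≥41, duration 12≤23, cost 2019≤2241).
D3: not dominated (best efficacy).
D4: not dominated.
D5: dominated by D3 (efficacy 69≥68, duration 1≤9, cost 4378≤4876).
D6: not dominated (best cost).
D7: not dominated.
D8: not dominated.

D1, D3, D4, D6, D7, D8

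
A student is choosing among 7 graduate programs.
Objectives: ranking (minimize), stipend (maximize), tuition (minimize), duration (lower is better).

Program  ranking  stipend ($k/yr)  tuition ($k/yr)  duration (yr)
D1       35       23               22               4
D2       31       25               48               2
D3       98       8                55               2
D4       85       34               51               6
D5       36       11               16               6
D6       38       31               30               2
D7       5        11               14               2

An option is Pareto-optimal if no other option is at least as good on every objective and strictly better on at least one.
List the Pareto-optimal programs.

D1: not dominated.
D2: not dominated.
D3: dominated by D2 (ranking 31≤98, stipend 25≥8, tuition 48≤55, duration 2≤2).
D4: not dominated (best stipend).
D5: dominated by D7 (ranking 5≤36, stipend 11≥11, tuition 14≤16, duration 2≤6).
D6: not dominated.
D7: not dominated (best ranking).

D1, D2, D4, D6, D7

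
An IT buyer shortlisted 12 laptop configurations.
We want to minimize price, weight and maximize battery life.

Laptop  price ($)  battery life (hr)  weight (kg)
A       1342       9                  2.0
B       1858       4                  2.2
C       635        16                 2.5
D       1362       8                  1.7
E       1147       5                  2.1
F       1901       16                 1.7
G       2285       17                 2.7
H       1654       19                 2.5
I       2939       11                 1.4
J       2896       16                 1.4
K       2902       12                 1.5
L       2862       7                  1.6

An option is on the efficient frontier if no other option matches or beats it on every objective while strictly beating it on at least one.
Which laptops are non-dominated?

A: not dominated.
B: dominated by A (price 1342≤1858, battery life 9≥4, weight 2.0≤2.2).
C: not dominated (best price).
D: not dominated.
E: not dominated.
F: not dominated.
G: dominated by H (price 1654≤2285, battery life 19≥17, weight 2.5≤2.7).
H: not dominated (best battery life).
I: dominated by J (price 2896≤2939, battery life 16≥11, weight 1.4≤1.4).
J: not dominated.
K: dominated by J (price 2896≤2902, battery life 16≥12, weight 1.4≤1.5).
L: not dominated.

A, C, D, E, F, H, J, L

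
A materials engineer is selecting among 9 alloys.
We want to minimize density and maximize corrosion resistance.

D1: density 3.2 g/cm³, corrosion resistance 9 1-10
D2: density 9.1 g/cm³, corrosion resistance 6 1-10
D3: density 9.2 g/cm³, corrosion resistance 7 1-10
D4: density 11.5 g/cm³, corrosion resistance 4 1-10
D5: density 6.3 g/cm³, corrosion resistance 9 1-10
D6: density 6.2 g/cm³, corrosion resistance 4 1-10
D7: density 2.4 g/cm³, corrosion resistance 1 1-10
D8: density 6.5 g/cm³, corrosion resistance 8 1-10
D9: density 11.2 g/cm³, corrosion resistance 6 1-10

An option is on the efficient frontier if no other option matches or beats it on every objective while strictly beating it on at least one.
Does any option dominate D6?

Yes

D1 vs D6: density 3.2≤6.2, corrosion resistance 9≥4 — D1 is at least as good on every objective and strictly better on at least one, so D1 dominates D6.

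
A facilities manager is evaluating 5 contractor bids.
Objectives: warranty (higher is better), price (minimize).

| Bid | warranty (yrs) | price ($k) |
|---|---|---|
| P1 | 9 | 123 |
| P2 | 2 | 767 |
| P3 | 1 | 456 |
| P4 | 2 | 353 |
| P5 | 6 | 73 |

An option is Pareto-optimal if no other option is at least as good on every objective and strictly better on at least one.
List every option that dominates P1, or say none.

none

P2: worse on warranty (2 vs 9).
P3: worse on warranty (1 vs 9).
P4: worse on warranty (2 vs 9).
P5: worse on warranty (6 vs 9).
No option dominates P1.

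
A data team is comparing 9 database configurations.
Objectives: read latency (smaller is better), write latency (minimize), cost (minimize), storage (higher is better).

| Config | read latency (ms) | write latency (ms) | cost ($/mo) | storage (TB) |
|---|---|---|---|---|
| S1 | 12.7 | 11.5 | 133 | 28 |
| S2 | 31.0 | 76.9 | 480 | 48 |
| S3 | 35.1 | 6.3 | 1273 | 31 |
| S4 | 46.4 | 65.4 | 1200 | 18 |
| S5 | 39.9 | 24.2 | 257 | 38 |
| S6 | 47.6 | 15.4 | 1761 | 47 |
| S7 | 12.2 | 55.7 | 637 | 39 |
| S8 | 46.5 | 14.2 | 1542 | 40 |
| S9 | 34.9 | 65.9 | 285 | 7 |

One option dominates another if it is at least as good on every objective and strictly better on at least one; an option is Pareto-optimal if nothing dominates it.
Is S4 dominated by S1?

Yes

S1 vs S4: read latency 12.7≤46.4, write latency 11.5≤65.4, cost 133≤1200, storage 28≥18 — S1 is at least as good on every objective with at least one strict improvement.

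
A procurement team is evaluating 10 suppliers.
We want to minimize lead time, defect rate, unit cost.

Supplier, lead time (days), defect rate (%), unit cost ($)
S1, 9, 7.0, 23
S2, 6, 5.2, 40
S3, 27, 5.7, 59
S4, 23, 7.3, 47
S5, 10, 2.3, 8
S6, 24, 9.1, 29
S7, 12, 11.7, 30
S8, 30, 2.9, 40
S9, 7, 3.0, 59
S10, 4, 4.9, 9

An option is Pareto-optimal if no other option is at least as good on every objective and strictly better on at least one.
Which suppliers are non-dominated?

S5, S9, S10

S1: dominated by S10 (lead time 4≤9, defect rate 4.9≤7.0, unit cost 9≤23).
S2: dominated by S10 (lead time 4≤6, defect rate 4.9≤5.2, unit cost 9≤40).
S3: dominated by S2 (lead time 6≤27, defect rate 5.2≤5.7, unit cost 40≤59).
S4: dominated by S1 (lead time 9≤23, defect rate 7.0≤7.3, unit cost 23≤47).
S5: not dominated (best defect rate).
S6: dominated by S1 (lead time 9≤24, defect rate 7.0≤9.1, unit cost 23≤29).
S7: dominated by S1 (lead time 9≤12, defect rate 7.0≤11.7, unit cost 23≤30).
S8: dominated by S5 (lead time 10≤30, defect rate 2.3≤2.9, unit cost 8≤40).
S9: not dominated.
S10: not dominated (best lead time).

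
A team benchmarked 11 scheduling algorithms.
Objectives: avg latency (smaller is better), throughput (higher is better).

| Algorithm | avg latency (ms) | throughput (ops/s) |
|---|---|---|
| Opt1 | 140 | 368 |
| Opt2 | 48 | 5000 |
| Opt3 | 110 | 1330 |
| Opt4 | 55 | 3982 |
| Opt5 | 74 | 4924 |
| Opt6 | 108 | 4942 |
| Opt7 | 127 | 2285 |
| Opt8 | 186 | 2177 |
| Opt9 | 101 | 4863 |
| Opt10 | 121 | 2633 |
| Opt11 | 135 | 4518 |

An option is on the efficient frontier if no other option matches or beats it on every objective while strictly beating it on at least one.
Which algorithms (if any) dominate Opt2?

Opt1: worse on avg latency (140 vs 48).
Opt3: worse on avg latency (110 vs 48).
Opt4: worse on avg latency (55 vs 48).
Opt5: worse on avg latency (74 vs 48).
Opt6: worse on avg latency (108 vs 48).
Opt7: worse on avg latency (127 vs 48).
Opt8: worse on avg latency (186 vs 48).
Opt9: worse on avg latency (101 vs 48).
Opt10: worse on avg latency (121 vs 48).
Opt11: worse on avg latency (135 vs 48).
No option dominates Opt2.

none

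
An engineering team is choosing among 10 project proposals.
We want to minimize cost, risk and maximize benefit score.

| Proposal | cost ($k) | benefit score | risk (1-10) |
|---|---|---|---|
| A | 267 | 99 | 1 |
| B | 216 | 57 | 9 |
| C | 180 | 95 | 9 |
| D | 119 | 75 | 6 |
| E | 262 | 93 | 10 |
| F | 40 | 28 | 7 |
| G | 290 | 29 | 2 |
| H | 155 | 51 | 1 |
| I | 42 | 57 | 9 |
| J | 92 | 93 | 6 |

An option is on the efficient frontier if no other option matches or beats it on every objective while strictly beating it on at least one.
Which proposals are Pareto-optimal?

A, C, F, H, I, J

A: not dominated (best benefit score).
B: dominated by C (cost 180≤216, benefit score 95≥57, risk 9≤9).
C: not dominated.
D: dominated by J (cost 92≤119, benefit score 93≥75, risk 6≤6).
E: dominated by C (cost 180≤262, benefit score 95≥93, risk 9≤10).
F: not dominated (best cost).
G: dominated by A (cost 267≤290, benefit score 99≥29, risk 1≤2).
H: not dominated.
I: not dominated.
J: not dominated.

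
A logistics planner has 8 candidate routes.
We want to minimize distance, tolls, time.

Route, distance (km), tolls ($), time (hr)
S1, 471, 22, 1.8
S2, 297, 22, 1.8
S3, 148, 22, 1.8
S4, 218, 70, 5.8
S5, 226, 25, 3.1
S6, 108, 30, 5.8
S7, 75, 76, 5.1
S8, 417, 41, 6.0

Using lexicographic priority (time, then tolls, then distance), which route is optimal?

S3

First minimize time: best is 1.8, kept {S1, S2, S3}.
Then minimize tolls: best is 22, kept {S1, S2, S3}.
Then minimize distance: best is 148, kept {S3}.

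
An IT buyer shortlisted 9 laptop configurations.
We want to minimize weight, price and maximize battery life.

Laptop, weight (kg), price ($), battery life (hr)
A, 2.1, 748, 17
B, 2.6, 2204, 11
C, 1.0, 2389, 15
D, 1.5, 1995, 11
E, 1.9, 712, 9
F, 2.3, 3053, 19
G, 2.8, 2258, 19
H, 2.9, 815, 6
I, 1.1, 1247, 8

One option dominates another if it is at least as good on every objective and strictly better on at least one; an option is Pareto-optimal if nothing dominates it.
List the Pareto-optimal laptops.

A: not dominated.
B: dominated by A (weight 2.1≤2.6, price 748≤2204, battery life 17≥11).
C: not dominated (best weight).
D: not dominated.
E: not dominated (best price).
F: not dominated.
G: not dominated.
H: dominated by A (weight 2.1≤2.9, price 748≤815, battery life 17≥6).
I: not dominated.

A, C, D, E, F, G, I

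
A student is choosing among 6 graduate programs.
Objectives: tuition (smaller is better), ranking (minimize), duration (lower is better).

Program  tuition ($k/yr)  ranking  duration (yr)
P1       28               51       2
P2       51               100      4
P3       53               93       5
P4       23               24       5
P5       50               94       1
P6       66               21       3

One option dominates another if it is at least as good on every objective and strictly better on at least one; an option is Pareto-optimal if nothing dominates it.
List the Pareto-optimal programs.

P1, P4, P5, P6

P1: not dominated.
P2: dominated by P1 (tuition 28≤51, ranking 51≤100, duration 2≤4).
P3: dominated by P1 (tuition 28≤53, ranking 51≤93, duration 2≤5).
P4: not dominated (best tuition).
P5: not dominated (best duration).
P6: not dominated (best ranking).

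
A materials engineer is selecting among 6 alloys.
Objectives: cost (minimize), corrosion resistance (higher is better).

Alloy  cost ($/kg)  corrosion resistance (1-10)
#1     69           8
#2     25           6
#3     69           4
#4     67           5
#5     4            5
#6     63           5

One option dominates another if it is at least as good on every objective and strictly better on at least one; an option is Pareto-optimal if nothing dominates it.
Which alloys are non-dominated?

#1: not dominated (best corrosion resistance).
#2: not dominated.
#3: dominated by #1 (cost 69≤69, corrosion resistance 8≥4).
#4: dominated by #2 (cost 25≤67, corrosion resistance 6≥5).
#5: not dominated (best cost).
#6: dominated by #2 (cost 25≤63, corrosion resistance 6≥5).

#1, #2, #5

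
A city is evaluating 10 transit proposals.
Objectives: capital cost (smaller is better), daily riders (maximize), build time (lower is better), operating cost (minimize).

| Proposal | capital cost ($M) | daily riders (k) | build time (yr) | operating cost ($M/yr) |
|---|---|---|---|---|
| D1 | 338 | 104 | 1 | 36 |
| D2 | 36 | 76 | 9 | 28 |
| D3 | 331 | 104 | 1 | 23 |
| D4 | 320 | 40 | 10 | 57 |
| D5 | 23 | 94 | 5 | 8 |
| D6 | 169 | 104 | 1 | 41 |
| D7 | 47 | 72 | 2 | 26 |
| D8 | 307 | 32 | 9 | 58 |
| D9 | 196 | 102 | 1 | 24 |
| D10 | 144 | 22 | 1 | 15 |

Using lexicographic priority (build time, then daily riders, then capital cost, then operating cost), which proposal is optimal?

D6

First minimize build time: best is 1, kept {D1, D3, D6, D9, D10}.
Then maximize daily riders: best is 104, kept {D1, D3, D6}.
Then minimize capital cost: best is 169, kept {D6}.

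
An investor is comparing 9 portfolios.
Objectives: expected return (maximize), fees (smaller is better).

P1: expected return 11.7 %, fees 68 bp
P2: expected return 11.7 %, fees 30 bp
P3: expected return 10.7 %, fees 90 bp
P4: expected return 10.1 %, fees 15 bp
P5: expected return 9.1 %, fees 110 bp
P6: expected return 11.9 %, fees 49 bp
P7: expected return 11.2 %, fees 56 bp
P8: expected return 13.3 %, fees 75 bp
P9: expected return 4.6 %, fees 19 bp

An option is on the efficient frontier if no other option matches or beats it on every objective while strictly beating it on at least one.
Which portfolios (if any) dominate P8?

P1: worse on expected return (11.7 vs 13.3).
P2: worse on expected return (11.7 vs 13.3).
P3: worse on expected return (10.7 vs 13.3).
P4: worse on expected return (10.1 vs 13.3).
P5: worse on expected return (9.1 vs 13.3).
P6: worse on expected return (11.9 vs 13.3).
P7: worse on expected return (11.2 vs 13.3).
P9: worse on expected return (4.6 vs 13.3).
No option dominates P8.

none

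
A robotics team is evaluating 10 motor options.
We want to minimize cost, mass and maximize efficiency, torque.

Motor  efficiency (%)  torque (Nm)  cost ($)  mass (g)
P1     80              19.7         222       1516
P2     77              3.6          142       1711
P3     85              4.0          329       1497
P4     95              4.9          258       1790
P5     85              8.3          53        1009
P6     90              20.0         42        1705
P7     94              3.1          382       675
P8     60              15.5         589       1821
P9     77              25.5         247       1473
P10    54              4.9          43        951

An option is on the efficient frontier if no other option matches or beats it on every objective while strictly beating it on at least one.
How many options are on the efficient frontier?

P1: not dominated.
P2: dominated by P5 (efficiency 85≥77, torque 8.3≥3.6, cost 53≤142, mass 1009≤1711).
P3: dominated by P5 (efficiency 85≥85, torque 8.3≥4.0, cost 53≤329, mass 1009≤1497).
P4: not dominated (best efficiency).
P5: not dominated.
P6: not dominated (best cost).
P7: not dominated (best mass).
P8: dominated by P1 (efficiency 80≥60, torque 19.7≥15.5, cost 222≤589, mass 1516≤1821).
P9: not dominated (best torque).
P10: not dominated.
Pareto-optimal: P1, P4, P5, P6, P7, P9, P10 → 7.

7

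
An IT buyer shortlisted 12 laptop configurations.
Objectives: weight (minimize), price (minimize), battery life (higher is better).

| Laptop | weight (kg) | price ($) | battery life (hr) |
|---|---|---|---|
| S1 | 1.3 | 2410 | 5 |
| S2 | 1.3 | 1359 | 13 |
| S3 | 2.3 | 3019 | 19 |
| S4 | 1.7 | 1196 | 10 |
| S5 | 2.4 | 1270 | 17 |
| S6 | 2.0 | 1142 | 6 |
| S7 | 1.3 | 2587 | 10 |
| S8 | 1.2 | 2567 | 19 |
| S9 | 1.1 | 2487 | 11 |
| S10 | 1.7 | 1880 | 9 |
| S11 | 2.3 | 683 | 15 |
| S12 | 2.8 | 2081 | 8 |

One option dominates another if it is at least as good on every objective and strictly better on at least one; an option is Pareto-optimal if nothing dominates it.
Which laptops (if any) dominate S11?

S1: worse on price (2410 vs 683).
S2: worse on price (1359 vs 683).
S3: worse on price (3019 vs 683).
S4: worse on price (1196 vs 683).
S5: worse on weight (2.4 vs 2.3).
S6: worse on price (1142 vs 683).
S7: worse on price (2587 vs 683).
S8: worse on price (2567 vs 683).
S9: worse on price (2487 vs 683).
S10: worse on price (1880 vs 683).
S12: worse on weight (2.8 vs 2.3).
No option dominates S11.

none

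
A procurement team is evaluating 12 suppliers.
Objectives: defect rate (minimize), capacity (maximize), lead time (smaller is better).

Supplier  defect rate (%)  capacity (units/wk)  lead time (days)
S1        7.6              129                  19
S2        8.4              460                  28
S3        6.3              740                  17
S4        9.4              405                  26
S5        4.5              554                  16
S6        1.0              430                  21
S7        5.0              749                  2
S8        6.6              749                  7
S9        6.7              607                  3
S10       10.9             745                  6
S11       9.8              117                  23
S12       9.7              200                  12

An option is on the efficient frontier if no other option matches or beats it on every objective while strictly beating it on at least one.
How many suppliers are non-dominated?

3

S1: dominated by S3 (defect rate 6.3≤7.6, capacity 740≥129, lead time 17≤19).
S2: dominated by S3 (defect rate 6.3≤8.4, capacity 740≥460, lead time 17≤28).
S3: dominated by S7 (defect rate 5.0≤6.3, capacity 749≥740, lead time 2≤17).
S4: dominated by S3 (defect rate 6.3≤9.4, capacity 740≥405, lead time 17≤26).
S5: not dominated.
S6: not dominated (best defect rate).
S7: not dominated (best lead time).
S8: dominated by S7 (defect rate 5.0≤6.6, capacity 749≥749, lead time 2≤7).
S9: dominated by S7 (defect rate 5.0≤6.7, capacity 749≥607, lead time 2≤3).
S10: dominated by S7 (defect rate 5.0≤10.9, capacity 749≥745, lead time 2≤6).
S11: dominated by S1 (defect rate 7.6≤9.8, capacity 129≥117, lead time 19≤23).
S12: dominated by S7 (defect rate 5.0≤9.7, capacity 749≥200, lead time 2≤12).
Pareto-optimal: S5, S6, S7 → 3.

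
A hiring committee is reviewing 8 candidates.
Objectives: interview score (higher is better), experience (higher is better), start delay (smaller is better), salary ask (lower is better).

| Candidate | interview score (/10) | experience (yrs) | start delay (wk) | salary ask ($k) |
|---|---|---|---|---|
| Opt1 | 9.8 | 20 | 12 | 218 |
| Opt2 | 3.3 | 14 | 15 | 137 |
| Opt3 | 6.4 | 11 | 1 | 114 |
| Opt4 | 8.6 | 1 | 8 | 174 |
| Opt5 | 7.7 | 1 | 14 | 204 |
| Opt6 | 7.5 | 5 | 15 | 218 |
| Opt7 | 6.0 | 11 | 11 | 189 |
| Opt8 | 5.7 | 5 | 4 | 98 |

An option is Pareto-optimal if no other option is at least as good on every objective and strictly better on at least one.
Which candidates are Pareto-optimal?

Opt1, Opt2, Opt3, Opt4, Opt8

Opt1: not dominated (best interview score).
Opt2: not dominated.
Opt3: not dominated (best start delay).
Opt4: not dominated.
Opt5: dominated by Opt4 (interview score 8.6≥7.7, experience 1≥1, start delay 8≤14, salary ask 174≤204).
Opt6: dominated by Opt1 (interview score 9.8≥7.5, experience 20≥5, start delay 12≤15, salary ask 218≤218).
Opt7: dominated by Opt3 (interview score 6.4≥6.0, experience 11≥11, start delay 1≤11, salary ask 114≤189).
Opt8: not dominated (best salary ask).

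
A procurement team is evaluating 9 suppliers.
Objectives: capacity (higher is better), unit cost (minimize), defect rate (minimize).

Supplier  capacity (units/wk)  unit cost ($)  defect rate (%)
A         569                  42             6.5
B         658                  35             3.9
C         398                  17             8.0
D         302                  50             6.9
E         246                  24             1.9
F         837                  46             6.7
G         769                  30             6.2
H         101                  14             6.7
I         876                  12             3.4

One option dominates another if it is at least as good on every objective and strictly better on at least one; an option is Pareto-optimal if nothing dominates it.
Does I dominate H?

I vs H: capacity 876≥101, unit cost 12≤14, defect rate 3.4≤6.7 — I is at least as good on every objective with at least one strict improvement.

Yes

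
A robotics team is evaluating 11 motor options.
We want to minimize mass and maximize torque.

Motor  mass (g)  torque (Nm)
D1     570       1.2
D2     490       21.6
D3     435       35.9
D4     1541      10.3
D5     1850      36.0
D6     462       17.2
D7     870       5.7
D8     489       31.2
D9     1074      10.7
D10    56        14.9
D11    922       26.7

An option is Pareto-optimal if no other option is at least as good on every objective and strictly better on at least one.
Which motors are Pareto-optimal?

D3, D5, D10

D1: dominated by D2 (mass 490≤570, torque 21.6≥1.2).
D2: dominated by D3 (mass 435≤490, torque 35.9≥21.6).
D3: not dominated.
D4: dominated by D2 (mass 490≤1541, torque 21.6≥10.3).
D5: not dominated (best torque).
D6: dominated by D3 (mass 435≤462, torque 35.9≥17.2).
D7: dominated by D2 (mass 490≤870, torque 21.6≥5.7).
D8: dominated by D3 (mass 435≤489, torque 35.9≥31.2).
D9: dominated by D2 (mass 490≤1074, torque 21.6≥10.7).
D10: not dominated (best mass).
D11: dominated by D3 (mass 435≤922, torque 35.9≥26.7).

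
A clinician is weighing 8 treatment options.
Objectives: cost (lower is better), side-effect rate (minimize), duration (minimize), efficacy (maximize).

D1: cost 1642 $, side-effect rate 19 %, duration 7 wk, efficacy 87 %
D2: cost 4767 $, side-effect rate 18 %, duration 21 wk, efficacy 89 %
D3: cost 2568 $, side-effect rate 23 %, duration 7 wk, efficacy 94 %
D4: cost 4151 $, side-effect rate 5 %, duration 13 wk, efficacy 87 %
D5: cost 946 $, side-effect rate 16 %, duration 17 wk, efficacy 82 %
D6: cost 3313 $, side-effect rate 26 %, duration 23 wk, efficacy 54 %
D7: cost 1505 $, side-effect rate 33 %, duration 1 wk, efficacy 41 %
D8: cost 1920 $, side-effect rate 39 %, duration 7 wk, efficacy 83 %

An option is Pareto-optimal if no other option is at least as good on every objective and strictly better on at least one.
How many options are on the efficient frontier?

D1: not dominated.
D2: not dominated.
D3: not dominated (best efficacy).
D4: not dominated (best side-effect rate).
D5: not dominated (best cost).
D6: dominated by D1 (cost 1642≤3313, side-effect rate 19≤26, duration 7≤23, efficacy 87≥54).
D7: not dominated (best duration).
D8: dominated by D1 (cost 1642≤1920, side-effect rate 19≤39, duration 7≤7, efficacy 87≥83).
Pareto-optimal: D1, D2, D3, D4, D5, D7 → 6.

6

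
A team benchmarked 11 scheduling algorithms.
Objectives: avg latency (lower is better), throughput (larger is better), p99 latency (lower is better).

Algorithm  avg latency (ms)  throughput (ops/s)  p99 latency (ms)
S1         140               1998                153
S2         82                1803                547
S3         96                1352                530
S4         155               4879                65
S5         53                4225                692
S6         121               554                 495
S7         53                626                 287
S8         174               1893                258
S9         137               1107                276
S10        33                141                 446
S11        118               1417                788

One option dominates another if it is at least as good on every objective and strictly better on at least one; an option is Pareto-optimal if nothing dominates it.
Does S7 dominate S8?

S7 vs S8: S7 is worse on throughput (626 vs 1893), so it does not dominate S8.

No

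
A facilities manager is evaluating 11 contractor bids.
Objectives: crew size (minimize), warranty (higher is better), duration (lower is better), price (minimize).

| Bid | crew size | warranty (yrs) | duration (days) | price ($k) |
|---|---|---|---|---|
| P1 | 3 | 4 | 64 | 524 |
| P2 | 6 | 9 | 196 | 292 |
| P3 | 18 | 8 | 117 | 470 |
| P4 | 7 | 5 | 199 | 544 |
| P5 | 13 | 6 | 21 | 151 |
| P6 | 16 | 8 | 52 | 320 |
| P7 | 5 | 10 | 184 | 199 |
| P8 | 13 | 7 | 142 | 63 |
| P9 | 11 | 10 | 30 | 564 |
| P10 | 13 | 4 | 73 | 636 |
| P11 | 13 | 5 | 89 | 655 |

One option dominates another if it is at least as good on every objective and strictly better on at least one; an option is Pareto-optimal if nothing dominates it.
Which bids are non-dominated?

P1, P5, P6, P7, P8, P9

P1: not dominated (best crew size).
P2: dominated by P7 (crew size 5≤6, warranty 10≥9, duration 184≤196, price 199≤292).
P3: dominated by P6 (crew size 16≤18, warranty 8≥8, duration 52≤117, price 320≤470).
P4: dominated by P2 (crew size 6≤7, warranty 9≥5, duration 196≤199, price 292≤544).
P5: not dominated (best duration).
P6: not dominated.
P7: not dominated.
P8: not dominated (best price).
P9: not dominated.
P10: dominated by P1 (crew size 3≤13, warranty 4≥4, duration 64≤73, price 524≤636).
P11: dominated by P5 (crew size 13≤13, warranty 6≥5, duration 21≤89, price 151≤655).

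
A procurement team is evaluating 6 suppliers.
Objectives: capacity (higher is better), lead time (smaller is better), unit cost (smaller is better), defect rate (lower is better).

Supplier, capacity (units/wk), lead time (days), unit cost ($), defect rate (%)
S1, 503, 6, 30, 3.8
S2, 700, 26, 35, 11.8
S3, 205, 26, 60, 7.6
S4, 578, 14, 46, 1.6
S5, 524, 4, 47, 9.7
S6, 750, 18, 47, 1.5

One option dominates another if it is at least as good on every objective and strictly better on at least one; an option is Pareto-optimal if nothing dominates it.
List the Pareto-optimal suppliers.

S1: not dominated (best unit cost).
S2: not dominated.
S3: dominated by S1 (capacity 503≥205, lead time 6≤26, unit cost 30≤60, defect rate 3.8≤7.6).
S4: not dominated.
S5: not dominated (best lead time).
S6: not dominated (best capacity).

S1, S2, S4, S5, S6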